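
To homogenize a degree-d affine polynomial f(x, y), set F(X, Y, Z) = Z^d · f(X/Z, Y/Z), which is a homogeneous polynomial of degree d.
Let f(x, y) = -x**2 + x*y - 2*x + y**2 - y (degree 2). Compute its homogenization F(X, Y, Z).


F(X, Y, Z) = -X**2 + X*Y - 2*X*Z + Y**2 - Y*Z

deg(f) = 2.
Substitute x = X/Z, y = Y/Z into f, then multiply by Z^2.
  monomial -1·x^2·y^0 ↦ -1·X^2·Y^0·Z^0.
  monomial 1·x^1·y^1 ↦ 1·X^1·Y^1·Z^0.
  monomial -2·x^1·y^0 ↦ -2·X^1·Y^0·Z^1.
  monomial 1·x^0·y^2 ↦ 1·X^0·Y^2·Z^0.
  monomial -1·x^0·y^1 ↦ -1·X^0·Y^1·Z^1.
Collecting: F(X, Y, Z) = -X**2 + X*Y - 2*X*Z + Y**2 - Y*Z.


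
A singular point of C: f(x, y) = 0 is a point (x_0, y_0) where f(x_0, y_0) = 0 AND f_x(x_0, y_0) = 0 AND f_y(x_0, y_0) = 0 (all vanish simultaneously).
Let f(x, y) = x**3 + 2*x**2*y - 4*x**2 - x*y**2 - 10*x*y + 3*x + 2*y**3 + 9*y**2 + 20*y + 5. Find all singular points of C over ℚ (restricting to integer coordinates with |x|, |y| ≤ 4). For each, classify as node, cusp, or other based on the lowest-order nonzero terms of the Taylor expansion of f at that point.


Singular points: {(2, -1)}; classification: cusp.

Compute partial derivatives:
  f_x = 3*x**2 + 4*x*y - 8*x - y**2 - 10*y + 3.
  f_y = 2*x**2 - 2*x*y - 10*x + 6*y**2 + 18*y + 20.
Scan x_0 ∈ {−4, ..., 4}. For each x_0, f_y(x_0, y) is a polynomial in y; find its integer roots y ∈ {−4, ..., 4}, then test f_x and f at those candidates.
  x = -4: f_y(-4, y) = 6*y**2 + 26*y + 92; no integer root y with |y| ≤ 4.
  x = -3: f_y(-3, y) = 6*y**2 + 24*y + 68; no integer root y with |y| ≤ 4.
  x = -2: f_y(-2, y) = 6*y**2 + 22*y + 48; no integer root y with |y| ≤ 4.
  x = -1: f_y(-1, y) = 6*y**2 + 20*y + 32; no integer root y with |y| ≤ 4.
  x = 0: f_y(0, y) = 6*y**2 + 18*y + 20; no integer root y with |y| ≤ 4.
  x = 1: f_y(1, y) = 6*y**2 + 16*y + 12; no integer root y with |y| ≤ 4.
  x = 2: f_y(2, y) = 6*y**2 + 14*y + 8; vanishes at y ∈ {-1}. (2, -1): f_x = 0, f = 0 — SINGULAR.
  x = 3: f_y(3, y) = 6*y**2 + 12*y + 8; no integer root y with |y| ≤ 4.
  x = 4: f_y(4, y) = 6*y**2 + 10*y + 12; no integer root y with |y| ≤ 4.
Only singular point on the grid: (2, -1).
Classify: substitute x = 2 + u, y = -1 + v and expand: f = u**3 + 2*u**2*v - u*v**2 + 2*v**3 + v**2.
No constant or linear terms (consistent with a singular point). Quadratic part: v**2. Cubic part: u**3 + 2*u**2*v - u*v**2 + 2*v**3.
The quadratic part v**2 is a perfect square, so there is a single (double) tangent line v = 0, i.e. y = -1. Restricting the cubic part to that line (v = 0) leaves u**3 ≠ 0, so f is not divisible by v and the branch is v² ≈ -u**3 to lowest order — this is a cusp.
Classification: cusp.


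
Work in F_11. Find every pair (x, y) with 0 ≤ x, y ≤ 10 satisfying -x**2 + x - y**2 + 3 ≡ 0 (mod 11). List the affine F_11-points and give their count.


Affine F_11-points: {(0, 5), (0, 6), (1, 5), (1, 6), (2, 1), (2, 10), (5, 4), (5, 7), (7, 4), (7, 7), (10, 1), (10, 10)}; count = 12.

For each of the 121 pairs (x, y) ∈ F_11², evaluate f(x, y) mod 11. Record the zeros.
  x = 0: [0↦3, 1↦2, 2↦10, 3↦5, 4↦9, 5↦0, 6↦0, 7↦9, 8↦5, 9↦10, 10↦2]  zeros at y ∈ {5, 6}
  x = 1: [0↦3, 1↦2, 2↦10, 3↦5, 4↦9, 5↦0, 6↦0, 7↦9, 8↦5, 9↦10, 10↦2]  zeros at y ∈ {5, 6}
  x = 2: [0↦1, 1↦0, 2↦8, 3↦3, 4↦7, 5↦9, 6↦9, 7↦7, 8↦3, 9↦8, 10↦0]  zeros at y ∈ {1, 10}
  x = 3: [0↦8, 1↦7, 2↦4, 3↦10, 4↦3, 5↦5, 6↦5, 7↦3, 8↦10, 9↦4, 10↦7]  zeros at y ∈ ∅
  x = 4: [0↦2, 1↦1, 2↦9, 3↦4, 4↦8, 5↦10, 6↦10, 7↦8, 8↦4, 9↦9, 10↦1]  zeros at y ∈ ∅
  x = 5: [0↦5, 1↦4, 2↦1, 3↦7, 4↦0, 5↦2, 6↦2, 7↦0, 8↦7, 9↦1, 10↦4]  zeros at y ∈ {4, 7}
  x = 6: [0↦6, 1↦5, 2↦2, 3↦8, 4↦1, 5↦3, 6↦3, 7↦1, 8↦8, 9↦2, 10↦5]  zeros at y ∈ ∅
  x = 7: [0↦5, 1↦4, 2↦1, 3↦7, 4↦0, 5↦2, 6↦2, 7↦0, 8↦7, 9↦1, 10↦4]  zeros at y ∈ {4, 7}
  x = 8: [0↦2, 1↦1, 2↦9, 3↦4, 4↦8, 5↦10, 6↦10, 7↦8, 8↦4, 9↦9, 10↦1]  zeros at y ∈ ∅
  x = 9: [0↦8, 1↦7, 2↦4, 3↦10, 4↦3, 5↦5, 6↦5, 7↦3, 8↦10, 9↦4, 10↦7]  zeros at y ∈ ∅
  x = 10: [0↦1, 1↦0, 2↦8, 3↦3, 4↦7, 5↦9, 6↦9, 7↦7, 8↦3, 9↦8, 10↦0]  zeros at y ∈ {1, 10}
Collecting zeros: affine points = {(0, 5), (0, 6), (1, 5), (1, 6), (2, 1), (2, 10), (5, 4), (5, 7), (7, 4), (7, 7), (10, 1), (10, 10)}.
Total count |C(F_11)_aff| = 12.


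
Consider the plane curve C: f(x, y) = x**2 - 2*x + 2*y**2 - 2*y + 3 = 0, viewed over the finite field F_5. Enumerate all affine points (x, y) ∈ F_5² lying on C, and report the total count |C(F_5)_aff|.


Affine F_5-points: {(0, 3), (2, 3), (3, 2), (3, 4), (4, 2), (4, 4)}; count = 6.

For each of the 25 pairs (x, y) ∈ F_5², evaluate f(x, y) mod 5. Record the zeros.
  x = 0: [0↦3, 1↦3, 2↦2, 3↦0, 4↦2]  zeros at y ∈ {3}
  x = 1: [0↦2, 1↦2, 2↦1, 3↦4, 4↦1]  zeros at y ∈ ∅
  x = 2: [0↦3, 1↦3, 2↦2, 3↦0, 4↦2]  zeros at y ∈ {3}
  x = 3: [0↦1, 1↦1, 2↦0, 3↦3, 4↦0]  zeros at y ∈ {2, 4}
  x = 4: [0↦1, 1↦1, 2↦0, 3↦3, 4↦0]  zeros at y ∈ {2, 4}
Collecting zeros: affine points = {(0, 3), (2, 3), (3, 2), (3, 4), (4, 2), (4, 4)}.
Total count |C(F_5)_aff| = 6.


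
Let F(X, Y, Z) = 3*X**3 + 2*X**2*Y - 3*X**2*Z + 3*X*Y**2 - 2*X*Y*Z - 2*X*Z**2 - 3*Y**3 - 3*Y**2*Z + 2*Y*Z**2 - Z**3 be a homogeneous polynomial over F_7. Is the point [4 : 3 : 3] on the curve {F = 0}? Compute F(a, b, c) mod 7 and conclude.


F(4,3,3) ≡ 1 (mod 7); P is NOT on the curve.

Evaluate F(4, 3, 3) term-by-term (mod 7).
  3*X**3 ↦ 3·64·1·1 = 192
  2*X**2*Y ↦ 2·16·3·1 = 96
  -3*X**2*Z ↦ -3·16·1·3 = -144
  3*X*Y**2 ↦ 3·4·9·1 = 108
  -2*X*Y*Z ↦ -2·4·3·3 = -72
  -2*X*Z**2 ↦ -2·4·1·9 = -72
  -3*Y**3 ↦ -3·1·27·1 = -81
  -3*Y**2*Z ↦ -3·1·9·3 = -81
  2*Y*Z**2 ↦ 2·1·3·9 = 54
  -Z**3 ↦ -1·1·1·27 = -27
Sum: F(4, 3, 3) = (192) + (96) + (-144) + (108) + (-72) + (-72) + (-81) + (-81) + (54) + (-27) = -27.
Reducing mod 7: -27 ≡ 1 (mod 7).
Since F(a, b, c) ≡ 1 ≠ 0 (mod 7), P does NOT lie on the curve.


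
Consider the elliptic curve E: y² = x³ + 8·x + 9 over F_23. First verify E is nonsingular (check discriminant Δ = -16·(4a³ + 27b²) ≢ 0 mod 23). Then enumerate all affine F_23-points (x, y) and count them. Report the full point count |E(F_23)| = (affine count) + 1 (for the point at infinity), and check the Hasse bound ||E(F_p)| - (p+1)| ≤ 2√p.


Affine points = {(0, 3), (0, 20), (1, 8), (1, 15), (4, 6), (4, 17), (5, 6), (5, 17), (10, 10), (10, 13), (11, 5), (11, 18), (12, 4), (12, 19), (14, 6), (14, 17), (15, 10), (15, 13), (16, 1), (16, 22), (20, 2), (20, 21), (21, 10), (21, 13), (22, 0)}; affine count = 25; |E(F_23)| = 26.

Discriminant check: Δ ∝ 4a³ + 27b² = 4·8³ + 27·9² = 4·512 + 27·81 ≡ 3 (mod 23). Nonzero ⇒ E is nonsingular.
For each x ∈ F_23, compute rhs = x³ + 8·x + 9 mod 23, then count y ∈ F_23 with y² ≡ rhs.
  x = 0: rhs = 9, matching y values: 3, 20 (2 points).
  x = 1: rhs = 18, matching y values: 8, 15 (2 points).
  x = 2: rhs = 10, matching y values: none (0 points).
  x = 3: rhs = 14, matching y values: none (0 points).
  x = 4: rhs = 13, matching y values: 6, 17 (2 points).
  x = 5: rhs = 13, matching y values: 6, 17 (2 points).
  x = 6: rhs = 20, matching y values: none (0 points).
  x = 7: rhs = 17, matching y values: none (0 points).
  x = 8: rhs = 10, matching y values: none (0 points).
  x = 9: rhs = 5, matching y values: none (0 points).
  x = 10: rhs = 8, matching y values: 10, 13 (2 points).
  x = 11: rhs = 2, matching y values: 5, 18 (2 points).
  x = 12: rhs = 16, matching y values: 4, 19 (2 points).
  x = 13: rhs = 10, matching y values: none (0 points).
  x = 14: rhs = 13, matching y values: 6, 17 (2 points).
  x = 15: rhs = 8, matching y values: 10, 13 (2 points).
  x = 16: rhs = 1, matching y values: 1, 22 (2 points).
  x = 17: rhs = 21, matching y values: none (0 points).
  x = 18: rhs = 5, matching y values: none (0 points).
  x = 19: rhs = 5, matching y values: none (0 points).
  x = 20: rhs = 4, matching y values: 2, 21 (2 points).
  x = 21: rhs = 8, matching y values: 10, 13 (2 points).
  x = 22: rhs = 0, matching y values: 0 (1 points).
Total affine count: 25.
Full point count |E(F_23)| = 25 + 1 = 26.
Hasse bound: |26 − (23+1)| = |2| = 2 ≤ 2√23 ≈ 9.5917 ✓.


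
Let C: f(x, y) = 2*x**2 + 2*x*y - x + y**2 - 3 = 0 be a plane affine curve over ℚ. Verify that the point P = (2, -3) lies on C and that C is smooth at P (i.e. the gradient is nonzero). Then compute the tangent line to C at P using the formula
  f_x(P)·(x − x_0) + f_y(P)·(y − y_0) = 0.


Tangent line at P: x - 2*y - 8 = 0.

Step 1: f(2, -3) = 0, so P lies on C.
Step 2: partial derivatives
  f_x(x, y) = 4*x + 2*y - 1, f_y(x, y) = 2*x + 2*y.
  f_x(P) = 1, f_y(P) = -2 (gradient nonzero, so P is smooth).
Step 3: tangent line at P: 1·(x − 2) + -2·(y − -3) = 0.
Expanding: x - 2*y - 8 = 0.


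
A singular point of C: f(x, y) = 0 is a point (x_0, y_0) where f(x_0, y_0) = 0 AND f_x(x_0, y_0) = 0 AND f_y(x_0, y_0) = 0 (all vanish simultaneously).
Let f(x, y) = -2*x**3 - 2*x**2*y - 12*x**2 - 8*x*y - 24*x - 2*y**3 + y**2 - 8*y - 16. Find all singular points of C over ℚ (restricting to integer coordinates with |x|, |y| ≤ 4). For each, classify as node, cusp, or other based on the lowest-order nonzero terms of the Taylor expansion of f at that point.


Singular points: {(-2, 0)}; classification: cusp.

Compute partial derivatives:
  f_x = -6*x**2 - 4*x*y - 24*x - 8*y - 24.
  f_y = -2*x**2 - 8*x - 6*y**2 + 2*y - 8.
Scan x_0 ∈ {−4, ..., 4}. For each x_0, f_y(x_0, y) is a polynomial in y; find its integer roots y ∈ {−4, ..., 4}, then test f_x and f at those candidates.
  x = -4: f_y(-4, y) = -6*y**2 + 2*y - 8; no integer root y with |y| ≤ 4.
  x = -3: f_y(-3, y) = -6*y**2 + 2*y - 2; no integer root y with |y| ≤ 4.
  x = -2: f_y(-2, y) = -6*y**2 + 2*y; vanishes at y ∈ {0}. (-2, 0): f_x = 0, f = 0 — SINGULAR.
  x = -1: f_y(-1, y) = -6*y**2 + 2*y - 2; no integer root y with |y| ≤ 4.
  x = 0: f_y(0, y) = -6*y**2 + 2*y - 8; no integer root y with |y| ≤ 4.
  x = 1: f_y(1, y) = -6*y**2 + 2*y - 18; no integer root y with |y| ≤ 4.
  x = 2: f_y(2, y) = -6*y**2 + 2*y - 32; no integer root y with |y| ≤ 4.
  x = 3: f_y(3, y) = -6*y**2 + 2*y - 50; no integer root y with |y| ≤ 4.
  x = 4: f_y(4, y) = -6*y**2 + 2*y - 72; no integer root y with |y| ≤ 4.
Only singular point on the grid: (-2, 0).
Classify: substitute x = -2 + u, y = 0 + v and expand: f = -2*u**3 - 2*u**2*v - 2*v**3 + v**2.
No constant or linear terms (consistent with a singular point). Quadratic part: v**2. Cubic part: -2*u**3 - 2*u**2*v - 2*v**3.
The quadratic part v**2 is a perfect square, so there is a single (double) tangent line v = 0, i.e. y = 0. Restricting the cubic part to that line (v = 0) leaves -2*u**3 ≠ 0, so f is not divisible by v and the branch is v² ≈ 2*u**3 to lowest order — this is a cusp.
Classification: cusp.


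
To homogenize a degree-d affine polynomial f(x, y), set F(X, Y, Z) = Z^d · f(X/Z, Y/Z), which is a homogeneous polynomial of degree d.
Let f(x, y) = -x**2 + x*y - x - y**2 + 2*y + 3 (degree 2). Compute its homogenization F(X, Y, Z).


F(X, Y, Z) = -X**2 + X*Y - X*Z - Y**2 + 2*Y*Z + 3*Z**2

deg(f) = 2.
Substitute x = X/Z, y = Y/Z into f, then multiply by Z^2.
  monomial -1·x^2·y^0 ↦ -1·X^2·Y^0·Z^0.
  monomial 1·x^1·y^1 ↦ 1·X^1·Y^1·Z^0.
  monomial -1·x^1·y^0 ↦ -1·X^1·Y^0·Z^1.
  monomial -1·x^0·y^2 ↦ -1·X^0·Y^2·Z^0.
  monomial 2·x^0·y^1 ↦ 2·X^0·Y^1·Z^1.
  monomial 3·x^0·y^0 ↦ 3·X^0·Y^0·Z^2.
Collecting: F(X, Y, Z) = -X**2 + X*Y - X*Z - Y**2 + 2*Y*Z + 3*Z**2.


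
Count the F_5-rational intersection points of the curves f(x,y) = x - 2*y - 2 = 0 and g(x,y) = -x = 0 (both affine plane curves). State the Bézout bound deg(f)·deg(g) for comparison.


Common zeros: {(0, 4)}; count = 1; Bézout bound = 1.

deg(f) = 1, deg(g) = 1, so Bézout bound = 1.
Scan x ∈ F_5. For each x, list the y ∈ F_5 with f(x, y) ≡ 0 and those with g(x, y) ≡ 0 (mod 5); the common zeros in that column are the intersection.
  x = 0: f ≡ 0 at y ∈ {4}; g ≡ 0 at y ∈ {0, 1, 2, 3, 4}; common: {4}.
  x = 1: f ≡ 0 at y ∈ {2}; g ≡ 0 at y ∈ ∅; common: ∅.
  x = 2: f ≡ 0 at y ∈ {0}; g ≡ 0 at y ∈ ∅; common: ∅.
  x = 3: f ≡ 0 at y ∈ {3}; g ≡ 0 at y ∈ ∅; common: ∅.
  x = 4: f ≡ 0 at y ∈ {1}; g ≡ 0 at y ∈ ∅; common: ∅.
Collecting: common zeros = {(0, 4)}, so the count is 1.
Comparison with the Bézout bound: 1 ≤ 1 = deg(f)·deg(g), as expected for curves with no common component (the bound is attained).


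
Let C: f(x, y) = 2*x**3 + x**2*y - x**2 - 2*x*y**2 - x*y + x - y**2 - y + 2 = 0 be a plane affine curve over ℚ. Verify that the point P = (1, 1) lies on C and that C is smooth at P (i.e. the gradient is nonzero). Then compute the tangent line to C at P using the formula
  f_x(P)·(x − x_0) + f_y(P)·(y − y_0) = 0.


Tangent line at P: 4*x - 7*y + 3 = 0.

Step 1: f(1, 1) = 0, so P lies on C.
Step 2: partial derivatives
  f_x(x, y) = 6*x**2 + 2*x*y - 2*x - 2*y**2 - y + 1, f_y(x, y) = x**2 - 4*x*y - x - 2*y - 1.
  f_x(P) = 4, f_y(P) = -7 (gradient nonzero, so P is smooth).
Step 3: tangent line at P: 4·(x − 1) + -7·(y − 1) = 0.
Expanding: 4*x - 7*y + 3 = 0.


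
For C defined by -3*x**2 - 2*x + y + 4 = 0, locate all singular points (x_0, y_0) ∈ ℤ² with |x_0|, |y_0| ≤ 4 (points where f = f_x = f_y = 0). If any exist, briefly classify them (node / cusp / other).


No singular points in the scanned grid; C is smooth there.

Compute partial derivatives:
  f_x = -6*x - 2.
  f_y = 1.
f_y = 1 is a nonzero constant, so f_y never vanishes: no point (x, y) can satisfy f = f_x = f_y = 0. In particular no (x, y) ∈ {−4, ..., 4}² is singular; the curve is smooth.


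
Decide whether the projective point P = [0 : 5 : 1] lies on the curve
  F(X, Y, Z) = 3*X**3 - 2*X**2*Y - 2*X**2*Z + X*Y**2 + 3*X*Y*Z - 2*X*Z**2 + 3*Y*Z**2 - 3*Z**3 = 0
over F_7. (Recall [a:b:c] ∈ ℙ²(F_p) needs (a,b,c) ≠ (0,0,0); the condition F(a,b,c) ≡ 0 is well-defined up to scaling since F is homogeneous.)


F(0,5,1) ≡ 5 (mod 7); P is NOT on the curve.

Evaluate F(0, 5, 1) term-by-term (mod 7).
  3*X**3 ↦ 3·0·1·1 = 0
  -2*X**2*Y ↦ -2·0·5·1 = 0
  -2*X**2*Z ↦ -2·0·1·1 = 0
  X*Y**2 ↦ 1·0·25·1 = 0
  3*X*Y*Z ↦ 3·0·5·1 = 0
  -2*X*Z**2 ↦ -2·0·1·1 = 0
  3*Y*Z**2 ↦ 3·1·5·1 = 15
  -3*Z**3 ↦ -3·1·1·1 = -3
Sum: F(0, 5, 1) = (0) + (0) + (0) + (0) + (0) + (0) + (15) + (-3) = 12.
Reducing mod 7: 12 ≡ 5 (mod 7).
Since F(a, b, c) ≡ 5 ≠ 0 (mod 7), P does NOT lie on the curve.


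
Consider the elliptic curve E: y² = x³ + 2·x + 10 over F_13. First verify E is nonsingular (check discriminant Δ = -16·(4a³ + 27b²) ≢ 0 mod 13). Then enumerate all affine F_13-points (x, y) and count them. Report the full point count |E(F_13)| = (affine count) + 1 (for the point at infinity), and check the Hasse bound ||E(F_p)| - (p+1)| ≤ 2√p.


Affine points = {(0, 6), (0, 7), (1, 0), (2, 3), (2, 10), (3, 2), (3, 11), (4, 2), (4, 11), (6, 2), (6, 11), (7, 4), (7, 9), (9, 4), (9, 9), (10, 4), (10, 9)}; affine count = 17; |E(F_13)| = 18.

Discriminant check: Δ ∝ 4a³ + 27b² = 4·2³ + 27·10² = 4·8 + 27·100 ≡ 2 (mod 13). Nonzero ⇒ E is nonsingular.
For each x ∈ F_13, compute rhs = x³ + 2·x + 10 mod 13, then count y ∈ F_13 with y² ≡ rhs.
  x = 0: rhs = 10, matching y values: 6, 7 (2 points).
  x = 1: rhs = 0, matching y values: 0 (1 points).
  x = 2: rhs = 9, matching y values: 3, 10 (2 points).
  x = 3: rhs = 4, matching y values: 2, 11 (2 points).
  x = 4: rhs = 4, matching y values: 2, 11 (2 points).
  x = 5: rhs = 2, matching y values: none (0 points).
  x = 6: rhs = 4, matching y values: 2, 11 (2 points).
  x = 7: rhs = 3, matching y values: 4, 9 (2 points).
  x = 8: rhs = 5, matching y values: none (0 points).
  x = 9: rhs = 3, matching y values: 4, 9 (2 points).
  x = 10: rhs = 3, matching y values: 4, 9 (2 points).
  x = 11: rhs = 11, matching y values: none (0 points).
  x = 12: rhs = 7, matching y values: none (0 points).
Total affine count: 17.
Full point count |E(F_13)| = 17 + 1 = 18.
Hasse bound: |18 − (13+1)| = |4| = 4 ≤ 2√13 ≈ 7.2111 ✓.


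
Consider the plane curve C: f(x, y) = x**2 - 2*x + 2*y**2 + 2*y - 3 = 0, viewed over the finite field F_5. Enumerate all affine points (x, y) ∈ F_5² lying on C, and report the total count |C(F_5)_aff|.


Affine F_5-points: {(1, 1), (1, 3), (3, 0), (3, 4), (4, 0), (4, 4)}; count = 6.

For each of the 25 pairs (x, y) ∈ F_5², evaluate f(x, y) mod 5. Record the zeros.
  x = 0: [0↦2, 1↦1, 2↦4, 3↦1, 4↦2]  zeros at y ∈ ∅
  x = 1: [0↦1, 1↦0, 2↦3, 3↦0, 4↦1]  zeros at y ∈ {1, 3}
  x = 2: [0↦2, 1↦1, 2↦4, 3↦1, 4↦2]  zeros at y ∈ ∅
  x = 3: [0↦0, 1↦4, 2↦2, 3↦4, 4↦0]  zeros at y ∈ {0, 4}
  x = 4: [0↦0, 1↦4, 2↦2, 3↦4, 4↦0]  zeros at y ∈ {0, 4}
Collecting zeros: affine points = {(1, 1), (1, 3), (3, 0), (3, 4), (4, 0), (4, 4)}.
Total count |C(F_5)_aff| = 6.


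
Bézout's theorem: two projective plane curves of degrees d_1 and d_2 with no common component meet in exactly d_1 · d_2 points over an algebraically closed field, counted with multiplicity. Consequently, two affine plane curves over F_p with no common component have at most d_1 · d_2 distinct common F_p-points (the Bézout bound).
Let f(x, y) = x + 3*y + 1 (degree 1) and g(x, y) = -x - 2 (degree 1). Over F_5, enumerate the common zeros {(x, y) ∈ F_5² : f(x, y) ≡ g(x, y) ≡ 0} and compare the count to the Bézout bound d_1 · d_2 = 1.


Common zeros: {(3, 2)}; count = 1; Bézout bound = 1.

deg(f) = 1, deg(g) = 1, so Bézout bound = 1.
Scan x ∈ F_5. For each x, list the y ∈ F_5 with f(x, y) ≡ 0 and those with g(x, y) ≡ 0 (mod 5); the common zeros in that column are the intersection.
  x = 0: f ≡ 0 at y ∈ {3}; g ≡ 0 at y ∈ ∅; common: ∅.
  x = 1: f ≡ 0 at y ∈ {1}; g ≡ 0 at y ∈ ∅; common: ∅.
  x = 2: f ≡ 0 at y ∈ {4}; g ≡ 0 at y ∈ ∅; common: ∅.
  x = 3: f ≡ 0 at y ∈ {2}; g ≡ 0 at y ∈ {0, 1, 2, 3, 4}; common: {2}.
  x = 4: f ≡ 0 at y ∈ {0}; g ≡ 0 at y ∈ ∅; common: ∅.
Collecting: common zeros = {(3, 2)}, so the count is 1.
Comparison with the Bézout bound: 1 ≤ 1 = deg(f)·deg(g), as expected for curves with no common component (the bound is attained).


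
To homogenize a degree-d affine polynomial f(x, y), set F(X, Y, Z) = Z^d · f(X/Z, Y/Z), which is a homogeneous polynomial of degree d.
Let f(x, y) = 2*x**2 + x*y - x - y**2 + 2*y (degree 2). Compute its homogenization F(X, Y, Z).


F(X, Y, Z) = 2*X**2 + X*Y - X*Z - Y**2 + 2*Y*Z

deg(f) = 2.
Substitute x = X/Z, y = Y/Z into f, then multiply by Z^2.
  monomial 2·x^2·y^0 ↦ 2·X^2·Y^0·Z^0.
  monomial 1·x^1·y^1 ↦ 1·X^1·Y^1·Z^0.
  monomial -1·x^1·y^0 ↦ -1·X^1·Y^0·Z^1.
  monomial -1·x^0·y^2 ↦ -1·X^0·Y^2·Z^0.
  monomial 2·x^0·y^1 ↦ 2·X^0·Y^1·Z^1.
Collecting: F(X, Y, Z) = 2*X**2 + X*Y - X*Z - Y**2 + 2*Y*Z.


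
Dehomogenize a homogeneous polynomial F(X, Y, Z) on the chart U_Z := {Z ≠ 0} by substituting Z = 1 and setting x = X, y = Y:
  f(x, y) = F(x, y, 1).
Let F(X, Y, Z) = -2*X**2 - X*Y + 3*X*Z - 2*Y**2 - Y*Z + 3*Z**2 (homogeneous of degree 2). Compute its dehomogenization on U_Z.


f(x, y) = -2*x**2 - x*y + 3*x - 2*y**2 - y + 3

On U_Z we set Z = 1. Each monomial c·X^i·Y^j·Z^k in F becomes c·x^i·y^j·1^k = c·x^i·y^j.
Substituting Z = 1: F(X, Y, 1) = -2*x**2 - x*y + 3*x - 2*y**2 - y + 3.
Note: deg(f) ≤ deg(F) = 2; strict inequality happens when F is divisible by Z (lost terms).


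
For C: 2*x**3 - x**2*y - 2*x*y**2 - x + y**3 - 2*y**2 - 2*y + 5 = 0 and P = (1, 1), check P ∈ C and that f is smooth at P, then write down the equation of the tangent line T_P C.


Tangent line at P: x - 8*y + 7 = 0.

Step 1: f(1, 1) = 0, so P lies on C.
Step 2: partial derivatives
  f_x(x, y) = 6*x**2 - 2*x*y - 2*y**2 - 1, f_y(x, y) = -x**2 - 4*x*y + 3*y**2 - 4*y - 2.
  f_x(P) = 1, f_y(P) = -8 (gradient nonzero, so P is smooth).
Step 3: tangent line at P: 1·(x − 1) + -8·(y − 1) = 0.
Expanding: x - 8*y + 7 = 0.


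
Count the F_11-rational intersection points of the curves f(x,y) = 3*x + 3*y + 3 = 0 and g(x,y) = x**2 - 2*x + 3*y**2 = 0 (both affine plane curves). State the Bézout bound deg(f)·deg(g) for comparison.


Common zeros: {(1, 9), (9, 1)}; count = 2; Bézout bound = 2.

deg(f) = 1, deg(g) = 2, so Bézout bound = 2.
Scan x ∈ F_11. For each x, list the y ∈ F_11 with f(x, y) ≡ 0 and those with g(x, y) ≡ 0 (mod 11); the common zeros in that column are the intersection.
  x = 0: f ≡ 0 at y ∈ {10}; g ≡ 0 at y ∈ {0}; common: ∅.
  x = 1: f ≡ 0 at y ∈ {9}; g ≡ 0 at y ∈ {2, 9}; common: {9}.
  x = 2: f ≡ 0 at y ∈ {8}; g ≡ 0 at y ∈ {0}; common: ∅.
  x = 3: f ≡ 0 at y ∈ {7}; g ≡ 0 at y ∈ ∅; common: ∅.
  x = 4: f ≡ 0 at y ∈ {6}; g ≡ 0 at y ∈ {1, 10}; common: ∅.
  x = 5: f ≡ 0 at y ∈ {5}; g ≡ 0 at y ∈ ∅; common: ∅.
  x = 6: f ≡ 0 at y ∈ {4}; g ≡ 0 at y ∈ {5, 6}; common: ∅.
  x = 7: f ≡ 0 at y ∈ {3}; g ≡ 0 at y ∈ {5, 6}; common: ∅.
  x = 8: f ≡ 0 at y ∈ {2}; g ≡ 0 at y ∈ ∅; common: ∅.
  x = 9: f ≡ 0 at y ∈ {1}; g ≡ 0 at y ∈ {1, 10}; common: {1}.
  x = 10: f ≡ 0 at y ∈ {0}; g ≡ 0 at y ∈ ∅; common: ∅.
Collecting: common zeros = {(1, 9), (9, 1)}, so the count is 2.
Comparison with the Bézout bound: 2 ≤ 2 = deg(f)·deg(g), as expected for curves with no common component (the bound is attained).


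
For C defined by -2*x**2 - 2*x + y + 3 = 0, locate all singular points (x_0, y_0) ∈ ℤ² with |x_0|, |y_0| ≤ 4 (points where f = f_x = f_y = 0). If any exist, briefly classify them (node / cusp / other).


No singular points in the scanned grid; C is smooth there.

Compute partial derivatives:
  f_x = -4*x - 2.
  f_y = 1.
f_y = 1 is a nonzero constant, so f_y never vanishes: no point (x, y) can satisfy f = f_x = f_y = 0. In particular no (x, y) ∈ {−4, ..., 4}² is singular; the curve is smooth.


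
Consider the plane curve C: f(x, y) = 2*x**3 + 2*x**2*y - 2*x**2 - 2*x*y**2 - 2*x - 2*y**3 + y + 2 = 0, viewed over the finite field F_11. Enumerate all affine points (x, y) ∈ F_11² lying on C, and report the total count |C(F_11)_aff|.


Affine F_11-points: {(1, 0), (5, 1), (5, 7), (5, 9), (6, 3), (6, 5), (6, 8), (7, 3), (9, 2), (10, 0)}; count = 10.

For each of the 121 pairs (x, y) ∈ F_11², evaluate f(x, y) mod 11. Record the zeros.
  x = 0: [0↦2, 1↦1, 2↦10, 3↦6, 4↦10, 5↦10, 6↦5, 7↦5, 8↦9, 9↦5, 10↦3]  zeros at y ∈ ∅
  x = 1: [0↦0, 1↦10, 2↦4, 3↦3, 4↦6, 5↦1, 6↦9, 7↦7, 8↦5, 9↦2, 10↦8]  zeros at y ∈ {0}
  x = 2: [0↦6, 1↦9, 2↦3, 3↦9, 4↦4, 5↦9, 6↦1, 7↦1, 8↦8, 9↦10, 10↦6]  zeros at y ∈ ∅
  x = 3: [0↦10, 1↦10, 2↦8, 3↦3, 4↦5, 5↦2, 6↦4, 7↦10, 8↦8, 9↦8, 10↦9]  zeros at y ∈ ∅
  x = 4: [0↦2, 1↦3, 2↦9, 3↦8, 4↦10, 5↦3, 6↦8, 7↦2, 8↦6, 9↦8, 10↦7]  zeros at y ∈ ∅
  x = 5: [0↦5, 1↦0, 2↦7, 3↦3, 4↦9, 5↦2, 6↦3, 7↦0, 8↦3, 9↦0, 10↦1]  zeros at y ∈ {1, 7, 9}
  x = 6: [0↦9, 1↦2, 2↦3, 3↦0, 4↦3, 5↦0, 6↦1, 7↦5, 8↦0, 9↦7, 10↦3]  zeros at y ∈ {3, 5, 8}
  x = 7: [0↦4, 1↦10, 2↦9, 3↦0, 4↦4, 5↦9, 6↦3, 7↦7, 8↦9, 9↦8, 10↦3]  zeros at y ∈ {3}
  x = 8: [0↦2, 1↦3, 2↦4, 3↦4, 4↦2, 5↦8, 6↦10, 7↦7, 8↦9, 9↦4, 10↦2]  zeros at y ∈ ∅
  x = 9: [0↦4, 1↦4, 2↦0, 3↦2, 4↦9, 5↦9, 6↦1, 7↦6, 8↦1, 9↦7, 10↦1]  zeros at y ∈ {2}
  x = 10: [0↦0, 1↦3, 2↦9, 3↦6, 4↦4, 5↦2, 6↦10, 7↦5, 8↦8, 9↦7, 10↦1]  zeros at y ∈ {0}
Collecting zeros: affine points = {(1, 0), (5, 1), (5, 7), (5, 9), (6, 3), (6, 5), (6, 8), (7, 3), (9, 2), (10, 0)}.
Total count |C(F_11)_aff| = 10.


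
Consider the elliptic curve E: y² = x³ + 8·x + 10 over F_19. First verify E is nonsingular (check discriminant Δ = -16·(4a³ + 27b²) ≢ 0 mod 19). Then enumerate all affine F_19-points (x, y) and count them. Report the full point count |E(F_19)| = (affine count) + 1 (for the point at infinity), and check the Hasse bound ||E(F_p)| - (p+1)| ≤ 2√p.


Affine points = {(1, 0), (3, 2), (3, 17), (4, 7), (4, 12), (5, 2), (5, 17), (8, 4), (8, 15), (10, 8), (10, 11), (11, 2), (11, 17), (14, 4), (14, 15), (15, 3), (15, 16), (16, 4), (16, 15), (17, 9), (17, 10), (18, 1), (18, 18)}; affine count = 23; |E(F_19)| = 24.

Discriminant check: Δ ∝ 4a³ + 27b² = 4·8³ + 27·10² = 4·512 + 27·100 ≡ 17 (mod 19). Nonzero ⇒ E is nonsingular.
For each x ∈ F_19, compute rhs = x³ + 8·x + 10 mod 19, then count y ∈ F_19 with y² ≡ rhs.
  x = 0: rhs = 10, matching y values: none (0 points).
  x = 1: rhs = 0, matching y values: 0 (1 points).
  x = 2: rhs = 15, matching y values: none (0 points).
  x = 3: rhs = 4, matching y values: 2, 17 (2 points).
  x = 4: rhs = 11, matching y values: 7, 12 (2 points).
  x = 5: rhs = 4, matching y values: 2, 17 (2 points).
  x = 6: rhs = 8, matching y values: none (0 points).
  x = 7: rhs = 10, matching y values: none (0 points).
  x = 8: rhs = 16, matching y values: 4, 15 (2 points).
  x = 9: rhs = 13, matching y values: none (0 points).
  x = 10: rhs = 7, matching y values: 8, 11 (2 points).
  x = 11: rhs = 4, matching y values: 2, 17 (2 points).
  x = 12: rhs = 10, matching y values: none (0 points).
  x = 13: rhs = 12, matching y values: none (0 points).
  x = 14: rhs = 16, matching y values: 4, 15 (2 points).
  x = 15: rhs = 9, matching y values: 3, 16 (2 points).
  x = 16: rhs = 16, matching y values: 4, 15 (2 points).
  x = 17: rhs = 5, matching y values: 9, 10 (2 points).
  x = 18: rhs = 1, matching y values: 1, 18 (2 points).
Total affine count: 23.
Full point count |E(F_19)| = 23 + 1 = 24.
Hasse bound: |24 − (19+1)| = |4| = 4 ≤ 2√19 ≈ 8.7178 ✓.


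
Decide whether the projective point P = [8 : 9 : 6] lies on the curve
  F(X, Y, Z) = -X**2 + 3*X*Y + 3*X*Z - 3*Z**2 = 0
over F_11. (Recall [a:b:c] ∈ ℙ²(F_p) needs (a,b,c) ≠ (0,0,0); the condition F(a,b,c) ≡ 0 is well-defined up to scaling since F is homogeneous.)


F(8,9,6) ≡ 1 (mod 11); P is NOT on the curve.

Evaluate F(8, 9, 6) term-by-term (mod 11).
  -X**2 ↦ -1·64·1·1 = -64
  3*X*Y ↦ 3·8·9·1 = 216
  3*X*Z ↦ 3·8·1·6 = 144
  -3*Z**2 ↦ -3·1·1·36 = -108
Sum: F(8, 9, 6) = (-64) + (216) + (144) + (-108) = 188.
Reducing mod 11: 188 ≡ 1 (mod 11).
Since F(a, b, c) ≡ 1 ≠ 0 (mod 11), P does NOT lie on the curve.


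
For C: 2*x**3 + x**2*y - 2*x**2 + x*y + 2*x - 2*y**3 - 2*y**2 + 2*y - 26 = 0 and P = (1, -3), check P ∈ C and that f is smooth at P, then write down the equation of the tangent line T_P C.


Tangent line at P: -5*x - 38*y - 109 = 0.

Step 1: f(1, -3) = 0, so P lies on C.
Step 2: partial derivatives
  f_x(x, y) = 6*x**2 + 2*x*y - 4*x + y + 2, f_y(x, y) = x**2 + x - 6*y**2 - 4*y + 2.
  f_x(P) = -5, f_y(P) = -38 (gradient nonzero, so P is smooth).
Step 3: tangent line at P: -5·(x − 1) + -38·(y − -3) = 0.
Expanding: -5*x - 38*y - 109 = 0.


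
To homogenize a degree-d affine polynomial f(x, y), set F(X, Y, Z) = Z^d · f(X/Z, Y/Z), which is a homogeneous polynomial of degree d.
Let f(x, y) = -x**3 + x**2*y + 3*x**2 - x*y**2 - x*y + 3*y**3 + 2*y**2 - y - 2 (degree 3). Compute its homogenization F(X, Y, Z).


F(X, Y, Z) = -X**3 + X**2*Y + 3*X**2*Z - X*Y**2 - X*Y*Z + 3*Y**3 + 2*Y**2*Z - Y*Z**2 - 2*Z**3

deg(f) = 3.
Substitute x = X/Z, y = Y/Z into f, then multiply by Z^3.
  monomial -1·x^3·y^0 ↦ -1·X^3·Y^0·Z^0.
  monomial 1·x^2·y^1 ↦ 1·X^2·Y^1·Z^0.
  monomial 3·x^2·y^0 ↦ 3·X^2·Y^0·Z^1.
  monomial -1·x^1·y^2 ↦ -1·X^1·Y^2·Z^0.
  monomial -1·x^1·y^1 ↦ -1·X^1·Y^1·Z^1.
  monomial 3·x^0·y^3 ↦ 3·X^0·Y^3·Z^0.
  monomial 2·x^0·y^2 ↦ 2·X^0·Y^2·Z^1.
  monomial -1·x^0·y^1 ↦ -1·X^0·Y^1·Z^2.
  monomial -2·x^0·y^0 ↦ -2·X^0·Y^0·Z^3.
Collecting: F(X, Y, Z) = -X**3 + X**2*Y + 3*X**2*Z - X*Y**2 - X*Y*Z + 3*Y**3 + 2*Y**2*Z - Y*Z**2 - 2*Z**3.


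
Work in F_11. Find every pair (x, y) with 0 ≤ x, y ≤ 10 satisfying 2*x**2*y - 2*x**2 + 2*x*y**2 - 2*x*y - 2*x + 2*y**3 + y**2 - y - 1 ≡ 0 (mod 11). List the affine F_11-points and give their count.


Affine F_11-points: {(0, 9), (5, 2), (5, 3), (5, 6), (6, 1), (9, 3), (9, 6), (9, 9)}; count = 8.

For each of the 121 pairs (x, y) ∈ F_11², evaluate f(x, y) mod 11. Record the zeros.
  x = 0: [0↦10, 1↦1, 2↦6, 3↦4, 4↦7, 5↦5, 6↦10, 7↦1, 8↦1, 9↦0, 10↦10]  zeros at y ∈ {9}
  x = 1: [0↦6, 1↦10, 2↦10, 3↦7, 4↦2, 5↦7, 6↦1, 7↦7, 8↦4, 9↦4, 10↦8]  zeros at y ∈ ∅
  x = 2: [0↦9, 1↦8, 2↦7, 3↦7, 4↦9, 5↦3, 6↦1, 7↦4, 8↦2, 9↦7, 10↦9]  zeros at y ∈ ∅
  x = 3: [0↦8, 1↦6, 2↦8, 3↦4, 4↦6, 5↦4, 6↦10, 7↦3, 8↦6, 9↦9, 10↦2]  zeros at y ∈ ∅
  x = 4: [0↦3, 1↦4, 2↦2, 3↦9, 4↦4, 5↦10, 6↦6, 7↦4, 8↦5, 9↦10, 10↦9]  zeros at y ∈ ∅
  x = 5: [0↦5, 1↦2, 2↦0, 3↦0, 4↦3, 5↦10, 6↦0, 7↦7, 8↦10, 9↦10, 10↦8]  zeros at y ∈ {2, 3, 6}
  x = 6: [0↦3, 1↦0, 2↦2, 3↦10, 4↦3, 5↦4, 6↦3, 7↦1, 8↦10, 9↦9, 10↦10]  zeros at y ∈ {1}
  x = 7: [0↦8, 1↦9, 2↦8, 3↦6, 4↦4, 5↦3, 6↦4, 7↦8, 8↦5, 9↦7, 10↦4]  zeros at y ∈ ∅
  x = 8: [0↦9, 1↦7, 2↦7, 3↦10, 4↦6, 5↦7, 6↦3, 7↦6, 8↦6, 9↦4, 10↦1]  zeros at y ∈ ∅
  x = 9: [0↦6, 1↦5, 2↦10, 3↦0, 4↦9, 5↦5, 6↦0, 7↦6, 8↦2, 9↦0, 10↦1]  zeros at y ∈ {3, 6, 9}
  x = 10: [0↦10, 1↦3, 2↦6, 3↦9, 4↦2, 5↦8, 6↦6, 7↦8, 8↦4, 9↦6, 10↦4]  zeros at y ∈ ∅
Collecting zeros: affine points = {(0, 9), (5, 2), (5, 3), (5, 6), (6, 1), (9, 3), (9, 6), (9, 9)}.
Total count |C(F_11)_aff| = 8.


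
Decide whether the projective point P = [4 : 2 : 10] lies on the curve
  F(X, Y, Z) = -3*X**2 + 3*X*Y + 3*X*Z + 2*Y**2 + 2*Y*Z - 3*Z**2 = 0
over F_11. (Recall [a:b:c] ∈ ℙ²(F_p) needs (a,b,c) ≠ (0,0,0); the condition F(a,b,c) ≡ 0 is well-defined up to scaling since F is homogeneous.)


F(4,2,10) ≡ 9 (mod 11); P is NOT on the curve.

Evaluate F(4, 2, 10) term-by-term (mod 11).
  -3*X**2 ↦ -3·16·1·1 = -48
  3*X*Y ↦ 3·4·2·1 = 24
  3*X*Z ↦ 3·4·1·10 = 120
  2*Y**2 ↦ 2·1·4·1 = 8
  2*Y*Z ↦ 2·1·2·10 = 40
  -3*Z**2 ↦ -3·1·1·100 = -300
Sum: F(4, 2, 10) = (-48) + (24) + (120) + (8) + (40) + (-300) = -156.
Reducing mod 11: -156 ≡ 9 (mod 11).
Since F(a, b, c) ≡ 9 ≠ 0 (mod 11), P does NOT lie on the curve.


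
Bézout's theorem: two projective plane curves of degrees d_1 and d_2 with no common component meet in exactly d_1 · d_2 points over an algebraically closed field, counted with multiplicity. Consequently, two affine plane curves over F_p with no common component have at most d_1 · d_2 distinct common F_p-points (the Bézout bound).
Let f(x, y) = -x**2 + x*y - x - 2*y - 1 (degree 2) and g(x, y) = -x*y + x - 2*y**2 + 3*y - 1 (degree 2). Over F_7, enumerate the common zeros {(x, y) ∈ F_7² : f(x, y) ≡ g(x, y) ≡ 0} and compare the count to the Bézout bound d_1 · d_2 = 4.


Common zeros: {(2, 1), (2, 3), (3, 6), (5, 1)}; count = 4; Bézout bound = 4.

deg(f) = 2, deg(g) = 2, so Bézout bound = 4.
Scan x ∈ F_7. For each x, list the y ∈ F_7 with f(x, y) ≡ 0 and those with g(x, y) ≡ 0 (mod 7); the common zeros in that column are the intersection.
  x = 0: f ≡ 0 at y ∈ {3}; g ≡ 0 at y ∈ {1, 4}; common: ∅.
  x = 1: f ≡ 0 at y ∈ {4}; g ≡ 0 at y ∈ {0, 1}; common: ∅.
  x = 2: f ≡ 0 at y ∈ {0, 1, 2, 3, 4, 5, 6}; g ≡ 0 at y ∈ {1, 3}; common: {1, 3}.
  x = 3: f ≡ 0 at y ∈ {6}; g ≡ 0 at y ∈ {1, 6}; common: {6}.
  x = 4: f ≡ 0 at y ∈ {0}; g ≡ 0 at y ∈ {1, 2}; common: ∅.
  x = 5: f ≡ 0 at y ∈ {1}; g ≡ 0 at y ∈ {1, 5}; common: {1}.
  x = 6: f ≡ 0 at y ∈ {2}; g ≡ 0 at y ∈ {1}; common: ∅.
Collecting: common zeros = {(2, 1), (2, 3), (3, 6), (5, 1)}, so the count is 4.
Comparison with the Bézout bound: 4 ≤ 4 = deg(f)·deg(g), as expected for curves with no common component (the bound is attained).


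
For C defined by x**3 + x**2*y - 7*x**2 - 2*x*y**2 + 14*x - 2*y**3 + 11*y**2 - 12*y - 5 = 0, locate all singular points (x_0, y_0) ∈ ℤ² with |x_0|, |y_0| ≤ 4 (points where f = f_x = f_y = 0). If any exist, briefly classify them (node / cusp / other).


Singular points: {(2, 1)}; classification: cusp.

Compute partial derivatives:
  f_x = 3*x**2 + 2*x*y - 14*x - 2*y**2 + 14.
  f_y = x**2 - 4*x*y - 6*y**2 + 22*y - 12.
Scan x_0 ∈ {−4, ..., 4}. For each x_0, f_y(x_0, y) is a polynomial in y; find its integer roots y ∈ {−4, ..., 4}, then test f_x and f at those candidates.
  x = -4: f_y(-4, y) = -6*y**2 + 38*y + 4; no integer root y with |y| ≤ 4.
  x = -3: f_y(-3, y) = -6*y**2 + 34*y - 3; no integer root y with |y| ≤ 4.
  x = -2: f_y(-2, y) = -6*y**2 + 30*y - 8; no integer root y with |y| ≤ 4.
  x = -1: f_y(-1, y) = -6*y**2 + 26*y - 11; no integer root y with |y| ≤ 4.
  x = 0: f_y(0, y) = -6*y**2 + 22*y - 12; vanishes at y ∈ {3}. (0, 3): f_x = -4 ≠ 0.
  x = 1: f_y(1, y) = -6*y**2 + 18*y - 11; no integer root y with |y| ≤ 4.
  x = 2: f_y(2, y) = -6*y**2 + 14*y - 8; vanishes at y ∈ {1}. (2, 1): f_x = 0, f = 0 — SINGULAR.
  x = 3: f_y(3, y) = -6*y**2 + 10*y - 3; no integer root y with |y| ≤ 4.
  x = 4: f_y(4, y) = -6*y**2 + 6*y + 4; no integer root y with |y| ≤ 4.
Only singular point on the grid: (2, 1).
Classify: substitute x = 2 + u, y = 1 + v and expand: f = u**3 + u**2*v - 2*u*v**2 - 2*v**3 + v**2.
No constant or linear terms (consistent with a singular point). Quadratic part: v**2. Cubic part: u**3 + u**2*v - 2*u*v**2 - 2*v**3.
The quadratic part v**2 is a perfect square, so there is a single (double) tangent line v = 0, i.e. y = 1. Restricting the cubic part to that line (v = 0) leaves u**3 ≠ 0, so f is not divisible by v and the branch is v² ≈ -u**3 to lowest order — this is a cusp.
Classification: cusp.


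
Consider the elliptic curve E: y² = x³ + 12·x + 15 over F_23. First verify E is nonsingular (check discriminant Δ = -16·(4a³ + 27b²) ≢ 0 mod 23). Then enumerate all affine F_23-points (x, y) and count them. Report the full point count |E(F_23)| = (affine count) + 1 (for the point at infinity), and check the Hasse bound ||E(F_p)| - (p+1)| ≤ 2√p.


Affine points = {(2, 1), (2, 22), (3, 3), (3, 20), (4, 9), (4, 14), (5, 4), (5, 19), (6, 2), (6, 21), (8, 5), (8, 18), (9, 1), (9, 22), (10, 10), (10, 13), (11, 11), (11, 12), (12, 1), (12, 22), (14, 11), (14, 12), (16, 5), (16, 18), (17, 7), (17, 16), (19, 8), (19, 15), (21, 11), (21, 12), (22, 5), (22, 18)}; affine count = 32; |E(F_23)| = 33.

Discriminant check: Δ ∝ 4a³ + 27b² = 4·12³ + 27·15² = 4·1728 + 27·225 ≡ 15 (mod 23). Nonzero ⇒ E is nonsingular.
For each x ∈ F_23, compute rhs = x³ + 12·x + 15 mod 23, then count y ∈ F_23 with y² ≡ rhs.
  x = 0: rhs = 15, matching y values: none (0 points).
  x = 1: rhs = 5, matching y values: none (0 points).
  x = 2: rhs = 1, matching y values: 1, 22 (2 points).
  x = 3: rhs = 9, matching y values: 3, 20 (2 points).
  x = 4: rhs = 12, matching y values: 9, 14 (2 points).
  x = 5: rhs = 16, matching y values: 4, 19 (2 points).
  x = 6: rhs = 4, matching y values: 2, 21 (2 points).
  x = 7: rhs = 5, matching y values: none (0 points).
  x = 8: rhs = 2, matching y values: 5, 18 (2 points).
  x = 9: rhs = 1, matching y values: 1, 22 (2 points).
  x = 10: rhs = 8, matching y values: 10, 13 (2 points).
  x = 11: rhs = 6, matching y values: 11, 12 (2 points).
  x = 12: rhs = 1, matching y values: 1, 22 (2 points).
  x = 13: rhs = 22, matching y values: none (0 points).
  x = 14: rhs = 6, matching y values: 11, 12 (2 points).
  x = 15: rhs = 5, matching y values: none (0 points).
  x = 16: rhs = 2, matching y values: 5, 18 (2 points).
  x = 17: rhs = 3, matching y values: 7, 16 (2 points).
  x = 18: rhs = 14, matching y values: none (0 points).
  x = 19: rhs = 18, matching y values: 8, 15 (2 points).
  x = 20: rhs = 21, matching y values: none (0 points).
  x = 21: rhs = 6, matching y values: 11, 12 (2 points).
  x = 22: rhs = 2, matching y values: 5, 18 (2 points).
Total affine count: 32.
Full point count |E(F_23)| = 32 + 1 = 33.
Hasse bound: |33 − (23+1)| = |9| = 9 ≤ 2√23 ≈ 9.5917 ✓.


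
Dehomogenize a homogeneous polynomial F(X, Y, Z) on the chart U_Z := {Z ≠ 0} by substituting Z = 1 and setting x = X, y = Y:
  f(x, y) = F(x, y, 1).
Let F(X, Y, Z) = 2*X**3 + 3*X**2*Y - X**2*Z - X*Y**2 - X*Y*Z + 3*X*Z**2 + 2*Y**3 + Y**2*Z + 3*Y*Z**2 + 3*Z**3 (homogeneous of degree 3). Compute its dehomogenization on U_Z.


f(x, y) = 2*x**3 + 3*x**2*y - x**2 - x*y**2 - x*y + 3*x + 2*y**3 + y**2 + 3*y + 3

On U_Z we set Z = 1. Each monomial c·X^i·Y^j·Z^k in F becomes c·x^i·y^j·1^k = c·x^i·y^j.
Substituting Z = 1: F(X, Y, 1) = 2*x**3 + 3*x**2*y - x**2 - x*y**2 - x*y + 3*x + 2*y**3 + y**2 + 3*y + 3.
Note: deg(f) ≤ deg(F) = 3; strict inequality happens when F is divisible by Z (lost terms).


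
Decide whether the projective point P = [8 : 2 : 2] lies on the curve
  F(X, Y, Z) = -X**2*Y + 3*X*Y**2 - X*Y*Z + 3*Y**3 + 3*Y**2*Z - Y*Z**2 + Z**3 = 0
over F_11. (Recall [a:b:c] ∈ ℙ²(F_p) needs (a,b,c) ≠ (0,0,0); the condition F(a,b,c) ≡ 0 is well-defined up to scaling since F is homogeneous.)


F(8,2,2) ≡ 6 (mod 11); P is NOT on the curve.

Evaluate F(8, 2, 2) term-by-term (mod 11).
  -X**2*Y ↦ -1·64·2·1 = -128
  3*X*Y**2 ↦ 3·8·4·1 = 96
  -X*Y*Z ↦ -1·8·2·2 = -32
  3*Y**3 ↦ 3·1·8·1 = 24
  3*Y**2*Z ↦ 3·1·4·2 = 24
  -Y*Z**2 ↦ -1·1·2·4 = -8
  Z**3 ↦ 1·1·1·8 = 8
Sum: F(8, 2, 2) = (-128) + (96) + (-32) + (24) + (24) + (-8) + (8) = -16.
Reducing mod 11: -16 ≡ 6 (mod 11).
Since F(a, b, c) ≡ 6 ≠ 0 (mod 11), P does NOT lie on the curve.


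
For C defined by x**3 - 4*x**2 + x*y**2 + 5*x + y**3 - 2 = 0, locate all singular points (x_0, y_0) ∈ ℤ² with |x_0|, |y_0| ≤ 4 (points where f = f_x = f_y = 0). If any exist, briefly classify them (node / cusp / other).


Singular points: {(1, 0)}; classification: node.

Compute partial derivatives:
  f_x = 3*x**2 - 8*x + y**2 + 5.
  f_y = 2*x*y + 3*y**2.
Scan x_0 ∈ {−4, ..., 4}. For each x_0, f_y(x_0, y) is a polynomial in y; find its integer roots y ∈ {−4, ..., 4}, then test f_x and f at those candidates.
  x = -4: f_y(-4, y) = 3*y**2 - 8*y; vanishes at y ∈ {0}. (-4, 0): f_x = 85 ≠ 0.
  x = -3: f_y(-3, y) = 3*y**2 - 6*y; vanishes at y ∈ {0, 2}. (-3, 0): f_x = 56 ≠ 0; (-3, 2): f_x = 60 ≠ 0.
  x = -2: f_y(-2, y) = 3*y**2 - 4*y; vanishes at y ∈ {0}. (-2, 0): f_x = 33 ≠ 0.
  x = -1: f_y(-1, y) = 3*y**2 - 2*y; vanishes at y ∈ {0}. (-1, 0): f_x = 16 ≠ 0.
  x = 0: f_y(0, y) = 3*y**2; vanishes at y ∈ {0}. (0, 0): f_x = 5 ≠ 0.
  x = 1: f_y(1, y) = 3*y**2 + 2*y; vanishes at y ∈ {0}. (1, 0): f_x = 0, f = 0 — SINGULAR.
  x = 2: f_y(2, y) = 3*y**2 + 4*y; vanishes at y ∈ {0}. (2, 0): f_x = 1 ≠ 0.
  x = 3: f_y(3, y) = 3*y**2 + 6*y; vanishes at y ∈ {-2, 0}. (3, -2): f_x = 12 ≠ 0; (3, 0): f_x = 8 ≠ 0.
  x = 4: f_y(4, y) = 3*y**2 + 8*y; vanishes at y ∈ {0}. (4, 0): f_x = 21 ≠ 0.
Only singular point on the grid: (1, 0).
Classify: substitute x = 1 + u, y = 0 + v and expand: f = u**3 - u**2 + u*v**2 + v**3 + v**2.
No constant or linear terms (consistent with a singular point). Quadratic part: -u**2 + v**2. Cubic part: u**3 + u*v**2 + v**3.
The quadratic part v**2 - u**2 = (v − u)(v + u) splits into two distinct linear factors, so there are two distinct tangent lines y − 0 = ±(x − 1) — this is a node (ordinary double point).
Classification: node.


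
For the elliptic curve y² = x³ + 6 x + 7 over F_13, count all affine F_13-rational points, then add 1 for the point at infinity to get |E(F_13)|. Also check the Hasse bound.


Affine points = {(1, 1), (1, 12), (2, 1), (2, 12), (3, 0), (4, 2), (4, 11), (6, 5), (6, 8), (9, 6), (9, 7), (10, 1), (10, 12), (11, 0), (12, 0)}; affine count = 15; |E(F_13)| = 16.

Discriminant check: Δ ∝ 4a³ + 27b² = 4·6³ + 27·7² = 4·216 + 27·49 ≡ 3 (mod 13). Nonzero ⇒ E is nonsingular.
For each x ∈ F_13, compute rhs = x³ + 6·x + 7 mod 13, then count y ∈ F_13 with y² ≡ rhs.
  x = 0: rhs = 7, matching y values: none (0 points).
  x = 1: rhs = 1, matching y values: 1, 12 (2 points).
  x = 2: rhs = 1, matching y values: 1, 12 (2 points).
  x = 3: rhs = 0, matching y values: 0 (1 points).
  x = 4: rhs = 4, matching y values: 2, 11 (2 points).
  x = 5: rhs = 6, matching y values: none (0 points).
  x = 6: rhs = 12, matching y values: 5, 8 (2 points).
  x = 7: rhs = 2, matching y values: none (0 points).
  x = 8: rhs = 8, matching y values: none (0 points).
  x = 9: rhs = 10, matching y values: 6, 7 (2 points).
  x = 10: rhs = 1, matching y values: 1, 12 (2 points).
  x = 11: rhs = 0, matching y values: 0 (1 points).
  x = 12: rhs = 0, matching y values: 0 (1 points).
Total affine count: 15.
Full point count |E(F_13)| = 15 + 1 = 16.
Hasse bound: |16 − (13+1)| = |2| = 2 ≤ 2√13 ≈ 7.2111 ✓.
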